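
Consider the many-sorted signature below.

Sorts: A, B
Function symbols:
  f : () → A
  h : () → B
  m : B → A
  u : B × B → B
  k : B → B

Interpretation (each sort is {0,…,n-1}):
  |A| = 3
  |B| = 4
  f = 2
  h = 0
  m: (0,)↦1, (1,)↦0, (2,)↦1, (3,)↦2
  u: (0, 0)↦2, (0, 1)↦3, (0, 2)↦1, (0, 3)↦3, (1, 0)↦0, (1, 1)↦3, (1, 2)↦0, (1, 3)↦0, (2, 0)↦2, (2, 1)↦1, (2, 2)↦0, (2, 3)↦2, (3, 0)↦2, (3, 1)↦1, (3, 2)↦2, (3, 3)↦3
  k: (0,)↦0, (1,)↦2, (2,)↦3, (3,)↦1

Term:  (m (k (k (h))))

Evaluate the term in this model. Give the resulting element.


  h = 0
  (k (h)) = k(0,) = 0
  (k (k (h))) = k(0,) = 0
  (m (k (k (h)))) = m(0,) = 1

value = 1


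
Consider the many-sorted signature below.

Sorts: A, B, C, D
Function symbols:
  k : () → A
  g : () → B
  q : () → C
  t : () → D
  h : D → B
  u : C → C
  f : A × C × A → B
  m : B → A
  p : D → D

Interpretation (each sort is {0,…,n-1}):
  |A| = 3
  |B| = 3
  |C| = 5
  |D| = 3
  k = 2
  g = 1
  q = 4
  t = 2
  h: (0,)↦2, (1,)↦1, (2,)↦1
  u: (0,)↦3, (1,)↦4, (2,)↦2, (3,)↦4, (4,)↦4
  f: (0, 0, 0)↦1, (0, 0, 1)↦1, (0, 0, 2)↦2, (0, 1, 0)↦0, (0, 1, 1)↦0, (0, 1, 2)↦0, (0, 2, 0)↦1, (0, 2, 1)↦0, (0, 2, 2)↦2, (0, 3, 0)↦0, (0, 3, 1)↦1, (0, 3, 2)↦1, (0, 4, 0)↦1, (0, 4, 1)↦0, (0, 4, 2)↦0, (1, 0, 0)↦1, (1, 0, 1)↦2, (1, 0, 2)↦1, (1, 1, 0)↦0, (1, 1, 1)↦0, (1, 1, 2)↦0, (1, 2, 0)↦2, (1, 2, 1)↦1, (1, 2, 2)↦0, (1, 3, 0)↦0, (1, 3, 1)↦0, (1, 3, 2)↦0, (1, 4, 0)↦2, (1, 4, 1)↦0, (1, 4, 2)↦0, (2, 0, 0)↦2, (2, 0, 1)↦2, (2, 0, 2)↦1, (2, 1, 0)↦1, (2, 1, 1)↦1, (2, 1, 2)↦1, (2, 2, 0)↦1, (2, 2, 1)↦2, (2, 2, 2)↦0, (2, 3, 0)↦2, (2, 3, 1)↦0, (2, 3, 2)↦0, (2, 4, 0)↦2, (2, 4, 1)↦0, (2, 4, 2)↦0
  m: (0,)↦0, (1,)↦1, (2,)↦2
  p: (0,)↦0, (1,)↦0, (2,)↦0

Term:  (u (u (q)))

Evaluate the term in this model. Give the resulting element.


value = 4

  q = 4
  (u (q)) = u(4,) = 4
  (u (u (q))) = u(4,) = 4


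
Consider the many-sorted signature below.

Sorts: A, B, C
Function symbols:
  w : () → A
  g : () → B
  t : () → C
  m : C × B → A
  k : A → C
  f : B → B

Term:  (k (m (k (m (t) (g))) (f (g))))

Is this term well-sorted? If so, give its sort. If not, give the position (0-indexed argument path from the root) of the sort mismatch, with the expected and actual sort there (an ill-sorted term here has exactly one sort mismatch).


well-sorted; sort = C

        (t) : C
        (g) : B
      (m (t) (g)) : A
    (k (m (t) (g))) : C
      (g) : B
    (f (g)) : B
  (m (k (m (t) (g))) (f (g))) : A
(k (m (k (m (t) (g))) (f (g)))) : C


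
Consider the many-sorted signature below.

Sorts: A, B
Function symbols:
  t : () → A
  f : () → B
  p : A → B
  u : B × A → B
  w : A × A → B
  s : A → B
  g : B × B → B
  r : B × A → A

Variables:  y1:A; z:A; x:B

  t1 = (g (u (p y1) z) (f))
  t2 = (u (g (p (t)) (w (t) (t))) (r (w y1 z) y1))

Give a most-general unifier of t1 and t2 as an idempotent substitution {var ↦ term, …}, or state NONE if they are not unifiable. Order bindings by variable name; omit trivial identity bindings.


NONE (not unifiable)

head clash or occurs-check failure — not unifiable


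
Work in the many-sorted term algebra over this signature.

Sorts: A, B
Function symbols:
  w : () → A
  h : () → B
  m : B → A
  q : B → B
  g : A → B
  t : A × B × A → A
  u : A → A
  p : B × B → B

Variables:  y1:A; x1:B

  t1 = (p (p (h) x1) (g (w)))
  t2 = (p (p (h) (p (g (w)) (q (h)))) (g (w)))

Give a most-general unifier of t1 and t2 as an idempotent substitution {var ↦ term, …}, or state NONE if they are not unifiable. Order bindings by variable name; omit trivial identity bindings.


{x1 ↦ (p (g (w)) (q (h)))}


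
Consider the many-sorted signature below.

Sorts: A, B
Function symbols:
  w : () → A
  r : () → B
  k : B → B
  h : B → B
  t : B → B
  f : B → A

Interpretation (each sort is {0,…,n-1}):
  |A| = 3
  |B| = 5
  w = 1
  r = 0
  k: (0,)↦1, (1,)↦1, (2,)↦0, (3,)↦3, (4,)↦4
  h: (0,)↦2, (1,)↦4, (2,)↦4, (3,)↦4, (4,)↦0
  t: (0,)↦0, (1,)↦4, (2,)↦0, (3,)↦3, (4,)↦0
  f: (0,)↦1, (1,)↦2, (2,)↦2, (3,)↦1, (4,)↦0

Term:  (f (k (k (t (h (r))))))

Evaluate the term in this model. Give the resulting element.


value = 2

  r = 0
  (h (r)) = h(0,) = 2
  (t (h (r))) = t(2,) = 0
  (k (t (h (r)))) = k(0,) = 1
  (k (k (t (h (r))))) = k(1,) = 1
  (f (k (k (t (h (r)))))) = f(1,) = 2


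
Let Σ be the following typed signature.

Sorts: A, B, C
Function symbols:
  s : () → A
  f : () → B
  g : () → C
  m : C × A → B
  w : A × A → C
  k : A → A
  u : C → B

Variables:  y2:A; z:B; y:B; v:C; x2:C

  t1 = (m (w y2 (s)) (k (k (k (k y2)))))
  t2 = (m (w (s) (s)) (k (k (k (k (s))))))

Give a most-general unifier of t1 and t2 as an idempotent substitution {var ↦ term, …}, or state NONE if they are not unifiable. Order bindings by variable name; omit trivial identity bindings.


{y2 ↦ (s)}


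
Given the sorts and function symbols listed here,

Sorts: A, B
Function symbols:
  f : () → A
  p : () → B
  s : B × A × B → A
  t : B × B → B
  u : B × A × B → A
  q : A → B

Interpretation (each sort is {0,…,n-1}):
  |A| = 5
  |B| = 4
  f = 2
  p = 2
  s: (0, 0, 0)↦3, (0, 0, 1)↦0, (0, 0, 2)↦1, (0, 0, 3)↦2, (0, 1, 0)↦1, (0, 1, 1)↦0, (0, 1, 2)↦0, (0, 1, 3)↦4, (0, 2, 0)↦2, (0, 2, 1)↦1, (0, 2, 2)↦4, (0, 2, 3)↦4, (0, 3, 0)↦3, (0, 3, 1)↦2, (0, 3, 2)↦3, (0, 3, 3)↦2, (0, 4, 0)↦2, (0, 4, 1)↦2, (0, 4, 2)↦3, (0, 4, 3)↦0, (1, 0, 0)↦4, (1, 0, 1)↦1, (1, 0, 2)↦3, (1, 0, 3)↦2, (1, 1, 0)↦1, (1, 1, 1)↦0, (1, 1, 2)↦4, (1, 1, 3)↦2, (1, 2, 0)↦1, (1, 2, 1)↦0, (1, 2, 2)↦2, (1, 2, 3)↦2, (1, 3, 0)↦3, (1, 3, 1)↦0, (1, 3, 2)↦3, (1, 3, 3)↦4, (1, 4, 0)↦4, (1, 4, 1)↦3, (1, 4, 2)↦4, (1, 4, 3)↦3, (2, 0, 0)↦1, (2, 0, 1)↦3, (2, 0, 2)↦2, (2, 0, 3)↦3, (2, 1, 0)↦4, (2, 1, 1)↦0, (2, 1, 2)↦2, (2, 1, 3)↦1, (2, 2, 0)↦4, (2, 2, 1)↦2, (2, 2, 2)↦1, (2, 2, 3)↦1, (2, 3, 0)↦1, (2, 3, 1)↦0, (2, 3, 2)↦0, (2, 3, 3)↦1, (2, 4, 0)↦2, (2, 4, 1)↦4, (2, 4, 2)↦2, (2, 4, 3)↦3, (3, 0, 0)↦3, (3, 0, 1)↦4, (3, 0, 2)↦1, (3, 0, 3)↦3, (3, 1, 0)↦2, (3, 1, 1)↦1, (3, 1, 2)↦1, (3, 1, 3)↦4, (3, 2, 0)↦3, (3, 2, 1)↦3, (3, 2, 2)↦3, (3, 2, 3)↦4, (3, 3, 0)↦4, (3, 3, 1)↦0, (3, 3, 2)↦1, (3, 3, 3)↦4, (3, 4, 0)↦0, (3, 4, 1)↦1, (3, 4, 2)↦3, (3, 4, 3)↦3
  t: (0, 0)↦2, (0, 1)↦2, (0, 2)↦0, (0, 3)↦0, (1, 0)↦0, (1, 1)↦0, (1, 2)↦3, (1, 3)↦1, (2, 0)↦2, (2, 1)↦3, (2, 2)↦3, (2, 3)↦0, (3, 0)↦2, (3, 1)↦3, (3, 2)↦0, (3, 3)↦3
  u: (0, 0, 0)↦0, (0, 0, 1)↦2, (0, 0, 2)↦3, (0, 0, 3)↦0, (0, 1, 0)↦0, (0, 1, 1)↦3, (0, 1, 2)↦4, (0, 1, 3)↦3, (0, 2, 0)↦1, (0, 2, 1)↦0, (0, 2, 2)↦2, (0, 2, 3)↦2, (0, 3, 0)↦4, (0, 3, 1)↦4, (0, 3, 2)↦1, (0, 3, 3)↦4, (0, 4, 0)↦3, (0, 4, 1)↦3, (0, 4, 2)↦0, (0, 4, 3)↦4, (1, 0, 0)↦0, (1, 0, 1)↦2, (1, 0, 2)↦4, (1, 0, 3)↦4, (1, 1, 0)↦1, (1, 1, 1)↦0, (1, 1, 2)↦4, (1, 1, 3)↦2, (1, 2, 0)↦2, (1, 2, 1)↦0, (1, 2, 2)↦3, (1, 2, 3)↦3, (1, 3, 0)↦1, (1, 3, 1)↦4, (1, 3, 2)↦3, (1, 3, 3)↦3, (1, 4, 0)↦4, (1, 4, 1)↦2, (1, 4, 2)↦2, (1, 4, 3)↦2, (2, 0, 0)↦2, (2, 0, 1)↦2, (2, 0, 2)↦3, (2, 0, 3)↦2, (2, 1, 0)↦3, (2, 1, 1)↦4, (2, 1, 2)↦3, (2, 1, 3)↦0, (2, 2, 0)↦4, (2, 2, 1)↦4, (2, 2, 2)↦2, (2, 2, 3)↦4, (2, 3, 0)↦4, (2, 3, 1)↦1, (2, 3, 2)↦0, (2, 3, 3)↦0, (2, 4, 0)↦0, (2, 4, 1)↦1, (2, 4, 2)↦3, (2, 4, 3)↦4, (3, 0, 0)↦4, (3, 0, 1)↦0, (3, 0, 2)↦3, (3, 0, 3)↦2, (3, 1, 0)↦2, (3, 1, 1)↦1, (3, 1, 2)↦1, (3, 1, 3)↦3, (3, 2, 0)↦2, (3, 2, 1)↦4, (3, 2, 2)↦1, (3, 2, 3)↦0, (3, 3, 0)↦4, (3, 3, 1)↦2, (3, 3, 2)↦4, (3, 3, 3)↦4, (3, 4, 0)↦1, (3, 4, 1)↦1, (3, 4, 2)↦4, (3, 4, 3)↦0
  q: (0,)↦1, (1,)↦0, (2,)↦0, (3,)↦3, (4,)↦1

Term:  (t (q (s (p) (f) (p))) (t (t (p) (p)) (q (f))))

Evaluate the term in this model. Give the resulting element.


  p = 2
  f = 2
  p = 2
  (s (p) (f) (p)) = s(2, 2, 2) = 1
  (q (s (p) (f) (p))) = q(1,) = 0
  p = 2
  p = 2
  (t (p) (p)) = t(2, 2) = 3
  f = 2
  (q (f)) = q(2,) = 0
  (t (t (p) (p)) (q (f))) = t(3, 0) = 2
  (t (q (s (p) (f) (p))) (t (t (p) (p)) (q (f)))) = t(0, 2) = 0

value = 0


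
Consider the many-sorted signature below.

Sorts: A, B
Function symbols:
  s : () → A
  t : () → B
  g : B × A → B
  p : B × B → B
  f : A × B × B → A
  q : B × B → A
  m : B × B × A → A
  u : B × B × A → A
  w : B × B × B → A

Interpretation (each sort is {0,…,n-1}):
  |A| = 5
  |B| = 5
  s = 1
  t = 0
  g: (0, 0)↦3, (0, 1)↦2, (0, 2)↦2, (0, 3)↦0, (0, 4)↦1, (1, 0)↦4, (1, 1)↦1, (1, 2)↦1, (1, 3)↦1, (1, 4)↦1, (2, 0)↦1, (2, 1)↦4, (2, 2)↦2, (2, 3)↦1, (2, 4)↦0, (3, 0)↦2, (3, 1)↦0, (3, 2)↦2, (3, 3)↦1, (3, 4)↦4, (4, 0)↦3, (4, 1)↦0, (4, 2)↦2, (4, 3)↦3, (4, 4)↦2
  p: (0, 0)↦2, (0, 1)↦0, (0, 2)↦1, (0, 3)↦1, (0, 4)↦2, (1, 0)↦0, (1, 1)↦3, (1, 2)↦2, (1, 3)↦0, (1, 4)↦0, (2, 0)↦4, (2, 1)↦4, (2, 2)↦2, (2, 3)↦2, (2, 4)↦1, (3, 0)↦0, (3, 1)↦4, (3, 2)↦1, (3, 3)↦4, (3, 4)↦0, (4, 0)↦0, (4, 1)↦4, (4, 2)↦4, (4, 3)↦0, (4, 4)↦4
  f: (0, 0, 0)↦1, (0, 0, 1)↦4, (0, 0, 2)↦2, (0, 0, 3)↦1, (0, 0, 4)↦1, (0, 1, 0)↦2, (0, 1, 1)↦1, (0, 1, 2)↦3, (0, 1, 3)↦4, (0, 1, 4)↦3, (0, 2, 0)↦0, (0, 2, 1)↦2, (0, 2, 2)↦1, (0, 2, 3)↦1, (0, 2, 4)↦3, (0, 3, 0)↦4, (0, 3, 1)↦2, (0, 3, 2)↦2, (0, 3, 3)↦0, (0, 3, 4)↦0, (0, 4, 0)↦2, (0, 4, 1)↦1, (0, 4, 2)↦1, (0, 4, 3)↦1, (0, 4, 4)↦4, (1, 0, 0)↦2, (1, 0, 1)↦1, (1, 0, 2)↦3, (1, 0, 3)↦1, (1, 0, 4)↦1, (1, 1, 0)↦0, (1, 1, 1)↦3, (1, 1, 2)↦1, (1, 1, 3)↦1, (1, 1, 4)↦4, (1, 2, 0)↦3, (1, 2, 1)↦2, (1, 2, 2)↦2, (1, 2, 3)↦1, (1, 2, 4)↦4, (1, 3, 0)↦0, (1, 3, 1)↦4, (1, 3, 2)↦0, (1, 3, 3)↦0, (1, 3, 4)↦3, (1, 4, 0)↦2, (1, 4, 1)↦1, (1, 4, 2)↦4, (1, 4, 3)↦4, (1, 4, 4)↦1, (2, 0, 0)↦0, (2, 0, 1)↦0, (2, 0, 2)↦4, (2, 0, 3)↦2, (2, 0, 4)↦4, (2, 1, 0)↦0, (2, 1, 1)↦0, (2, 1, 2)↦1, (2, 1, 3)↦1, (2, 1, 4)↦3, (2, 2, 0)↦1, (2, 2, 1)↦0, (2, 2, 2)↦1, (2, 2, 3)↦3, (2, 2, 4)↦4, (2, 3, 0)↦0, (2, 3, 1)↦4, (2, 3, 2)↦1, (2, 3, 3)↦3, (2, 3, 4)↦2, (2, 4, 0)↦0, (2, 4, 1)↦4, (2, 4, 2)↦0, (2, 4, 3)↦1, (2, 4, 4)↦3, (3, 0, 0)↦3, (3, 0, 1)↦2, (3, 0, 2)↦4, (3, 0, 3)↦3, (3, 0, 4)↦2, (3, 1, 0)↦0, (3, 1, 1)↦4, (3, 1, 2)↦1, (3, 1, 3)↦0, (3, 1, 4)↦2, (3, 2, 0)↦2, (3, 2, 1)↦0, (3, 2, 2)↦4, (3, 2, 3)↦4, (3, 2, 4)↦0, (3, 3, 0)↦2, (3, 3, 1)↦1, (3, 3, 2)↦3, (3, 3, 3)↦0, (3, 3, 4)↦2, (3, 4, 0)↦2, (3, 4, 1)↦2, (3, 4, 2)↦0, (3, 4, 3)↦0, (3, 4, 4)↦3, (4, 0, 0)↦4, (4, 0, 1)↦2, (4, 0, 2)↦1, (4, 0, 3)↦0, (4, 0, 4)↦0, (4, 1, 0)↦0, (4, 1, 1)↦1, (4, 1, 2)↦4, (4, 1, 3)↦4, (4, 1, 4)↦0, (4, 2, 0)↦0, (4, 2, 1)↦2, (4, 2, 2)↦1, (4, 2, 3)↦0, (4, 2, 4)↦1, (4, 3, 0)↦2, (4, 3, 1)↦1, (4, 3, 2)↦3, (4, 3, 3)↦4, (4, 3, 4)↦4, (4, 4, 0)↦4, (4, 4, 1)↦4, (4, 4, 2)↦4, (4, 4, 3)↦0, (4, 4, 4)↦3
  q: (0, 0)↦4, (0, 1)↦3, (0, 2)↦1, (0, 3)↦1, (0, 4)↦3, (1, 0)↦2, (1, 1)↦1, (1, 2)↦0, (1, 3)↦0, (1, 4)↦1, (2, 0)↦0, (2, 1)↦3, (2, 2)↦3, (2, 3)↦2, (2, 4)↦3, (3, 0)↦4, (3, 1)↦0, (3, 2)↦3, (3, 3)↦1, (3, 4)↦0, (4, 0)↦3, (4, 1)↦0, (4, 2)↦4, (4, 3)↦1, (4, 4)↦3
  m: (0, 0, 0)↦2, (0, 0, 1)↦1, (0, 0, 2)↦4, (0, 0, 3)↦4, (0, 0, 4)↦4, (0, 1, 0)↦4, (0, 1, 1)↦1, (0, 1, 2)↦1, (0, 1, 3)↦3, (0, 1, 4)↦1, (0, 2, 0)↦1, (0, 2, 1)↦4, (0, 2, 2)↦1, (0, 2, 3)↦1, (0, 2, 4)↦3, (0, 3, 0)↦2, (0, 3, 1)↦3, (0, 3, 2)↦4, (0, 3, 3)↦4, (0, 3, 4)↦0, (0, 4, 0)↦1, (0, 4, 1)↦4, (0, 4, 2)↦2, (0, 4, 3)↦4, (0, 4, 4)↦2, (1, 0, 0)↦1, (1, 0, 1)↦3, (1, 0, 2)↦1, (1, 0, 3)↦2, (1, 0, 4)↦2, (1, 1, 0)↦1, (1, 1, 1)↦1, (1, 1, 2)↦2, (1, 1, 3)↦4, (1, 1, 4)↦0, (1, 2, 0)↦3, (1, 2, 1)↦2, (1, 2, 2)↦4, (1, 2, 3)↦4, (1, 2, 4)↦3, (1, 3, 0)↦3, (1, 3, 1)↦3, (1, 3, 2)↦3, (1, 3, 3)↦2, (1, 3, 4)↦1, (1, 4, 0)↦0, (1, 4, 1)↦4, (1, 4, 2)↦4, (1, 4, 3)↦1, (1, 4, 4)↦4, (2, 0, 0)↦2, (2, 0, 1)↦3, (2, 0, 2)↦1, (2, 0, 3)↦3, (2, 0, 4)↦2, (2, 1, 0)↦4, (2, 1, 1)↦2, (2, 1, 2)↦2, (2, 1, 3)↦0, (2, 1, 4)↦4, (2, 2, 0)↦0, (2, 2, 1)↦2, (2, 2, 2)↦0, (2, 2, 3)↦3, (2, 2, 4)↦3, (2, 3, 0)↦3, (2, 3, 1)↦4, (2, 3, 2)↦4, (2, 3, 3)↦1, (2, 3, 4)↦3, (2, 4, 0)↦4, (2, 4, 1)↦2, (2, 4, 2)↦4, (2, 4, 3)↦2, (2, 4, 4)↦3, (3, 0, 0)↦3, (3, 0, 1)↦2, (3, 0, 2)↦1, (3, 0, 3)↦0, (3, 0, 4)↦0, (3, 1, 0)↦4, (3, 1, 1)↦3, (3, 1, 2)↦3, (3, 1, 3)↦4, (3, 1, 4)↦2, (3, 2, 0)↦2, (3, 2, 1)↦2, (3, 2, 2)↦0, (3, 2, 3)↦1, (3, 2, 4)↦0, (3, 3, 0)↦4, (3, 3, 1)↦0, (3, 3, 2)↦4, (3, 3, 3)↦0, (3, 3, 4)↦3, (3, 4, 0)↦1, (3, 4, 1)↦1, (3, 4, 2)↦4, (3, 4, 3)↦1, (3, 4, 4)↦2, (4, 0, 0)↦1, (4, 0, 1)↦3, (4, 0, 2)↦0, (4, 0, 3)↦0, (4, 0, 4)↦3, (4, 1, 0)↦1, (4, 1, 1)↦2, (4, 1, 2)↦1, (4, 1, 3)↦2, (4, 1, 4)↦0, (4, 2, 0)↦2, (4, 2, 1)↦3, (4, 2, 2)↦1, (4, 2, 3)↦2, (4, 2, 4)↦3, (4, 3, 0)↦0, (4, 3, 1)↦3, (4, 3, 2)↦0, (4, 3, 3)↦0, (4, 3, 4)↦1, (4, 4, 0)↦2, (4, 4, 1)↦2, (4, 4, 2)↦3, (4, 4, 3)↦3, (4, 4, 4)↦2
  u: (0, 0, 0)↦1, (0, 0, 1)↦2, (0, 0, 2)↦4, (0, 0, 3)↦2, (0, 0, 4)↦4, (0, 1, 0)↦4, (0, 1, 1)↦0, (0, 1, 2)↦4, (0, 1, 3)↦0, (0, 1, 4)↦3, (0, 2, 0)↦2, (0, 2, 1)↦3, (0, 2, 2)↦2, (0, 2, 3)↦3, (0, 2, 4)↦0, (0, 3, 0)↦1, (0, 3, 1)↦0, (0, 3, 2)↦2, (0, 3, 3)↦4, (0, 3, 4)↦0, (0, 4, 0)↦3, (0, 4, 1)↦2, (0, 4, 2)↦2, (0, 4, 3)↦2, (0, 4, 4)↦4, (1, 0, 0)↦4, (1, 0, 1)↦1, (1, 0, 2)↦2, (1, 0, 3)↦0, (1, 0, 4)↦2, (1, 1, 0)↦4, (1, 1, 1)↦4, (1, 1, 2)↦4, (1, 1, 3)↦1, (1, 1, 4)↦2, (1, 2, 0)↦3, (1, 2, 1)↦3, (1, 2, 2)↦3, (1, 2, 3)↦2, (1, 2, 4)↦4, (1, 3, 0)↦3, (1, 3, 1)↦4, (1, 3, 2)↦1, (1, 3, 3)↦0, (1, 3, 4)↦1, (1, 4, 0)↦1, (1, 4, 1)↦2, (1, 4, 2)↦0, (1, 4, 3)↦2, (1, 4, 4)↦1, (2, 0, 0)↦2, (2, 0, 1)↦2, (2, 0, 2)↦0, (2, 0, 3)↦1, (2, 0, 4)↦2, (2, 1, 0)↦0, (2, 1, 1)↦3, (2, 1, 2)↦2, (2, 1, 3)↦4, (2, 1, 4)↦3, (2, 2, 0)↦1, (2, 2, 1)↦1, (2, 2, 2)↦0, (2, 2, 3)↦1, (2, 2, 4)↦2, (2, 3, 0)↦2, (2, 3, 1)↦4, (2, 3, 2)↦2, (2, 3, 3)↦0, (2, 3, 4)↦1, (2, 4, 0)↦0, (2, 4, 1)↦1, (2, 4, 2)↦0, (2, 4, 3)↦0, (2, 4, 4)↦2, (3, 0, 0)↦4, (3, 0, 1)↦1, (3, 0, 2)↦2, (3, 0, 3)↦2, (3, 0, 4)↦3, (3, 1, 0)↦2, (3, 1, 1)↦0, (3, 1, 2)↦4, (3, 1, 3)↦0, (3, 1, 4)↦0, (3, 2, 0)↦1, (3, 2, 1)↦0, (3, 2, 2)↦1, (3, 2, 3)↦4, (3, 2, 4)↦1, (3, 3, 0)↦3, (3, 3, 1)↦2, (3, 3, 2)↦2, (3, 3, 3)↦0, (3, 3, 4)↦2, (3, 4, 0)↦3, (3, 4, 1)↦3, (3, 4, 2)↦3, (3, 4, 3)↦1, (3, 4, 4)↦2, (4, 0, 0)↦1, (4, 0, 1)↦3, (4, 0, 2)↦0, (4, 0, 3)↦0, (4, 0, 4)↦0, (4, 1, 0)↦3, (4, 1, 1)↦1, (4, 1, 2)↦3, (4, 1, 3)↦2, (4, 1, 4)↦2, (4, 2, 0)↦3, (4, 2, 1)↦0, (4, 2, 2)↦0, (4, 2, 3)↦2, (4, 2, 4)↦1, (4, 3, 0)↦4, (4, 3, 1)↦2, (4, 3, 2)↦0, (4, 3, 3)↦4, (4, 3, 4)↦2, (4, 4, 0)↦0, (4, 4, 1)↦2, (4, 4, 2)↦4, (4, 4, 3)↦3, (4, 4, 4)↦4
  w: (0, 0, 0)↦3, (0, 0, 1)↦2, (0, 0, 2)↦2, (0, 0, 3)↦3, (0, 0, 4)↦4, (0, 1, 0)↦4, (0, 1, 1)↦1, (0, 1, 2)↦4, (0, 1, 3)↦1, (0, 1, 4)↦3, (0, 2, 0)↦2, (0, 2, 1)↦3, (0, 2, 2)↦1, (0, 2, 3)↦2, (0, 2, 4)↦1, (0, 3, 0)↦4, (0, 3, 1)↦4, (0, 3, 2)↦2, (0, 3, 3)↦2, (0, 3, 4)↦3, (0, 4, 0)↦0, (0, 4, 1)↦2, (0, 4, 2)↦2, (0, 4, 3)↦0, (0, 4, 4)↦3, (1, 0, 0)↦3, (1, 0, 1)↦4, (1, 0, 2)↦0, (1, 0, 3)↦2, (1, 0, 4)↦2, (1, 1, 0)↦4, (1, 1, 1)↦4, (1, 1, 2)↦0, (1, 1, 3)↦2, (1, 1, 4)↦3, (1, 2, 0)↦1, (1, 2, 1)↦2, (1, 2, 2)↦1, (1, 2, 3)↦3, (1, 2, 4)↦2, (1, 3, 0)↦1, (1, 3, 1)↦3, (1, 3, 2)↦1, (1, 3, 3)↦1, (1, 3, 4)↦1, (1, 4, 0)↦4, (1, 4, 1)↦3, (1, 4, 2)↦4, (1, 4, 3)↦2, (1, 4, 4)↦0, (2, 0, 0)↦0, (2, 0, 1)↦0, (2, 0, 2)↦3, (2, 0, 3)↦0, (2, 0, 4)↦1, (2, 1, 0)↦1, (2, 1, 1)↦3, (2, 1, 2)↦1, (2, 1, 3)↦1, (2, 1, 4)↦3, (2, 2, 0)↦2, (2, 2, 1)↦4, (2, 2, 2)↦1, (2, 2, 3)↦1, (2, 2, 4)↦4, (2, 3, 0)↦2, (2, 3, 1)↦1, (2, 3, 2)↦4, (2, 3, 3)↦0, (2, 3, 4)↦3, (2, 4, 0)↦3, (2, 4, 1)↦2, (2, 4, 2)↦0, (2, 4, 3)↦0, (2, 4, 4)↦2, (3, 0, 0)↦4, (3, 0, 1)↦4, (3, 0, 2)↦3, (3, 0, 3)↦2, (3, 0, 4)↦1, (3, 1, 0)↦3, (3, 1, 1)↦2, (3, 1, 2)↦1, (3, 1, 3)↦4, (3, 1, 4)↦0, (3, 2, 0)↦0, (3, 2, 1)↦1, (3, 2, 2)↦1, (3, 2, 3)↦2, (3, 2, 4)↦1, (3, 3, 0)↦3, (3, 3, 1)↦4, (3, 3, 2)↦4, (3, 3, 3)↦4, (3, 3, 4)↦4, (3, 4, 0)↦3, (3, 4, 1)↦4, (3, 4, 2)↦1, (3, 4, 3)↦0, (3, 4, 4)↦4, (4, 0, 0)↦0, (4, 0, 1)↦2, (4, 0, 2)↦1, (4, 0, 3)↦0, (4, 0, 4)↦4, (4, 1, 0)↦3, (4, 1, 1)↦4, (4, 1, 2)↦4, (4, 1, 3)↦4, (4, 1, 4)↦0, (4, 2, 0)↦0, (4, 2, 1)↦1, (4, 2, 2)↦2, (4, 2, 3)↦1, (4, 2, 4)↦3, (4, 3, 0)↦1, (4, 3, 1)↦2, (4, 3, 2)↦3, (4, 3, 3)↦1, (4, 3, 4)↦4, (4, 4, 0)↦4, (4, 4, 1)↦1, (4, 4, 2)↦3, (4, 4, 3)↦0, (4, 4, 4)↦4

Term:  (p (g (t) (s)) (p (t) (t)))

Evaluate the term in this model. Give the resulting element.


value = 2

  t = 0
  s = 1
  (g (t) (s)) = g(0, 1) = 2
  t = 0
  t = 0
  (p (t) (t)) = p(0, 0) = 2
  (p (g (t) (s)) (p (t) (t))) = p(2, 2) = 2


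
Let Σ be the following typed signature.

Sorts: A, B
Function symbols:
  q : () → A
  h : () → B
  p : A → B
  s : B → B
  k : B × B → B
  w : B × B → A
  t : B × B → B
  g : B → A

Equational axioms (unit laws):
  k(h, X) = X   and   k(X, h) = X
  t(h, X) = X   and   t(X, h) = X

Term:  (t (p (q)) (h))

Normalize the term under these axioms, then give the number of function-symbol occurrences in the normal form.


size = 2

1. (t (p (q)) (h))  →  (p (q))
normal form: (p (q))


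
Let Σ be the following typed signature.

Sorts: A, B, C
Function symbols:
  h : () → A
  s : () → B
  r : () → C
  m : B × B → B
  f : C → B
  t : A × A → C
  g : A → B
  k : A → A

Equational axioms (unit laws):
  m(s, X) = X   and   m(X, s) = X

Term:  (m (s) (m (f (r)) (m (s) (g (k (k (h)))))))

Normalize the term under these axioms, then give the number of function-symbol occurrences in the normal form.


1. (m (s) (m (f (r)) (m (s) (g (k (k (h)))))))  →  (m (f (r)) (m (s) (g (k (k (h))))))
2. (m (f (r)) (m (s) (g (k (k (h))))))  →  (m (f (r)) (g (k (k (h)))))
normal form: (m (f (r)) (g (k (k (h)))))

size = 7


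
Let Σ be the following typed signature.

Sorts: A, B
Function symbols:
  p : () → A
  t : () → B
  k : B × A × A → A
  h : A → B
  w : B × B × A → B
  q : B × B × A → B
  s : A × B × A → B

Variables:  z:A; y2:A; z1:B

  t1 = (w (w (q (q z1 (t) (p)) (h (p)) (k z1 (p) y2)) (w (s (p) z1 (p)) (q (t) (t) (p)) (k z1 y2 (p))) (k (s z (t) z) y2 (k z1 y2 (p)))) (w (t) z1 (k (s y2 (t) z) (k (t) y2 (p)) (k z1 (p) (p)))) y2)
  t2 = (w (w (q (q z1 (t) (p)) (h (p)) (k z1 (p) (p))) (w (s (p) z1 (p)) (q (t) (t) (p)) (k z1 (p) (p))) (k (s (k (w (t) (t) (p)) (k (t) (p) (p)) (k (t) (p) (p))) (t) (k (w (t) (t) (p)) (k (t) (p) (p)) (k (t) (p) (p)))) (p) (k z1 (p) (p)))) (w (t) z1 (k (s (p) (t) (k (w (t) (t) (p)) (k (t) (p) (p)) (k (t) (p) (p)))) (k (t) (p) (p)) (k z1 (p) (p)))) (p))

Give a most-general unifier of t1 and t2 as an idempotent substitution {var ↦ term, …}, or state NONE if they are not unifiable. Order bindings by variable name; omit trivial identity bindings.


{y2 ↦ (p), z ↦ (k (w (t) (t) (p)) (k (t) (p) (p)) (k (t) (p) (p)))}


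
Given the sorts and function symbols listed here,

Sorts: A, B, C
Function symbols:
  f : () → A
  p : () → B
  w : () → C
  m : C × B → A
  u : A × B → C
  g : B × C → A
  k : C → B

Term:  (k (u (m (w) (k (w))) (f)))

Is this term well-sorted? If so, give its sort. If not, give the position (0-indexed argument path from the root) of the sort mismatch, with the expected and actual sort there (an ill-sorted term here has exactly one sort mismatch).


      (w) : C
        (w) : C
      (k (w)) : B
    (m (w) (k (w))) : A
    (f) : A
  (u (m (w) (k (w))) (f)) : ✗ arg 1 at [0, 1] has sort A, expected B

ill-sorted at position [0, 1]: expected B, got A


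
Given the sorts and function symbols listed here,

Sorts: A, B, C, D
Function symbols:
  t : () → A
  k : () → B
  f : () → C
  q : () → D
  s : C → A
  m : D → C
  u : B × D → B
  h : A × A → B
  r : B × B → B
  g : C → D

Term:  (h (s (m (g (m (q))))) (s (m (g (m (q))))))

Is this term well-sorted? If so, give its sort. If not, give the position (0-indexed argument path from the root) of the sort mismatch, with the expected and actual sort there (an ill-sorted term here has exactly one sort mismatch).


well-sorted; sort = B

          (q) : D
        (m (q)) : C
      (g (m (q))) : D
    (m (g (m (q)))) : C
  (s (m (g (m (q))))) : A
          (q) : D
        (m (q)) : C
      (g (m (q))) : D
    (m (g (m (q)))) : C
  (s (m (g (m (q))))) : A
(h (s (m (g (m (q))))) (s (m (g (m (q)))))) : B


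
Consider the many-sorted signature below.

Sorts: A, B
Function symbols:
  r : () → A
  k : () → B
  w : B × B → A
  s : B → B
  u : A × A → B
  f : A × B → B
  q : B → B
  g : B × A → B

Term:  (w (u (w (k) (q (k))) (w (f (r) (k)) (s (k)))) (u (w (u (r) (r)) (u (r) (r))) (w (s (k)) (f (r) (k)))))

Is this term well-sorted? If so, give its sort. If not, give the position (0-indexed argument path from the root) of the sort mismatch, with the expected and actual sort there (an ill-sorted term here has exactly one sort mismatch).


well-sorted; sort = A

      (k) : B
        (k) : B
      (q (k)) : B
    (w (k) (q (k))) : A
        (r) : A
        (k) : B
      (f (r) (k)) : B
        (k) : B
      (s (k)) : B
    (w (f (r) (k)) (s (k))) : A
  (u (w (k) (q (k))) (w (f (r) (k)) (s (k)))) : B
        (r) : A
        (r) : A
      (u (r) (r)) : B
        (r) : A
        (r) : A
      (u (r) (r)) : B
    (w (u (r) (r)) (u (r) (r))) : A
        (k) : B
      (s (k)) : B
        (r) : A
        (k) : B
      (f (r) (k)) : B
    (w (s (k)) (f (r) (k))) : A
  (u (w (u (r) (r)) (u (r) (r))) (w (s (k)) (f (r) (k)))) : B
(w (u (w (k) (q (k))) (w (f (r) (k)) (s (k)))) (u (w (u (r) (r)) (u (r) (r))) (w (s (k)) (f (r) (k))))) : A


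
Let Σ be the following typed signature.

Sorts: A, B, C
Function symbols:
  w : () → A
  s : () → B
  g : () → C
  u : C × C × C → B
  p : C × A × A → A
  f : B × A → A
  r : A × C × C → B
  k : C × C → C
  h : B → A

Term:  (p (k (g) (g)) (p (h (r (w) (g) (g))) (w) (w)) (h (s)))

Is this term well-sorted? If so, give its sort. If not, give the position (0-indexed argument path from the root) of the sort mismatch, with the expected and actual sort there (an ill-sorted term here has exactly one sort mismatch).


ill-sorted at position [1, 0]: expected C, got A

    (g) : C
    (g) : C
  (k (g) (g)) : C
        (w) : A
        (g) : C
        (g) : C
      (r (w) (g) (g)) : B
    (h (r (w) (g) (g))) : A
    (w) : A
    (w) : A
  (p (h (r (w) (g) (g))) (w) (w)) : ✗ arg 0 at [1, 0] has sort A, expected C
    (s) : B
  (h (s)) : A


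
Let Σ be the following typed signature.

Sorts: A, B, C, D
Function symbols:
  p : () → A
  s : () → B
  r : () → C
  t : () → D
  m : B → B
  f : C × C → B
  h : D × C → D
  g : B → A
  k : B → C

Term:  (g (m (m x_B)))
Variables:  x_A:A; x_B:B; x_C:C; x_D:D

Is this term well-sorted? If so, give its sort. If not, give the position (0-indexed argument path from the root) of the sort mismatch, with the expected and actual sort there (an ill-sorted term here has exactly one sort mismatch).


      x_B : B
    (m x_B) : B
  (m (m x_B)) : B
(g (m (m x_B))) : A

well-sorted; sort = A


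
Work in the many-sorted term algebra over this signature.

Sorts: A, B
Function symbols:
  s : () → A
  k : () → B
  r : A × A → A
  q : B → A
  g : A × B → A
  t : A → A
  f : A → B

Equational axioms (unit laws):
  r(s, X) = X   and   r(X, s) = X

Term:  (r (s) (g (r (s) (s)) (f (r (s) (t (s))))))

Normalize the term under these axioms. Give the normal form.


1. (r (s) (g (r (s) (s)) (f (r (s) (t (s))))))  →  (g (r (s) (s)) (f (r (s) (t (s)))))
2. (g (r (s) (s)) (f (r (s) (t (s)))))  →  (g (s) (f (r (s) (t (s)))))
3. (g (s) (f (r (s) (t (s)))))  →  (g (s) (f (t (s))))

normal form = (g (s) (f (t (s))))


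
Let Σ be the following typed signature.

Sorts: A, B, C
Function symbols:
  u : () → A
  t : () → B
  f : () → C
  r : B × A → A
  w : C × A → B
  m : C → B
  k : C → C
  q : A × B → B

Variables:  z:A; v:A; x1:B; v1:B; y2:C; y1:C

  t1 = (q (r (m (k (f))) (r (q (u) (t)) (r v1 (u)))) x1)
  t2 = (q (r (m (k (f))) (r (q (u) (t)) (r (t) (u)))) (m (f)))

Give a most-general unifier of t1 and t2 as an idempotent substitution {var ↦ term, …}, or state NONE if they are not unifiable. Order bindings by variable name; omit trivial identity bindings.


{v1 ↦ (t), x1 ↦ (m (f))}


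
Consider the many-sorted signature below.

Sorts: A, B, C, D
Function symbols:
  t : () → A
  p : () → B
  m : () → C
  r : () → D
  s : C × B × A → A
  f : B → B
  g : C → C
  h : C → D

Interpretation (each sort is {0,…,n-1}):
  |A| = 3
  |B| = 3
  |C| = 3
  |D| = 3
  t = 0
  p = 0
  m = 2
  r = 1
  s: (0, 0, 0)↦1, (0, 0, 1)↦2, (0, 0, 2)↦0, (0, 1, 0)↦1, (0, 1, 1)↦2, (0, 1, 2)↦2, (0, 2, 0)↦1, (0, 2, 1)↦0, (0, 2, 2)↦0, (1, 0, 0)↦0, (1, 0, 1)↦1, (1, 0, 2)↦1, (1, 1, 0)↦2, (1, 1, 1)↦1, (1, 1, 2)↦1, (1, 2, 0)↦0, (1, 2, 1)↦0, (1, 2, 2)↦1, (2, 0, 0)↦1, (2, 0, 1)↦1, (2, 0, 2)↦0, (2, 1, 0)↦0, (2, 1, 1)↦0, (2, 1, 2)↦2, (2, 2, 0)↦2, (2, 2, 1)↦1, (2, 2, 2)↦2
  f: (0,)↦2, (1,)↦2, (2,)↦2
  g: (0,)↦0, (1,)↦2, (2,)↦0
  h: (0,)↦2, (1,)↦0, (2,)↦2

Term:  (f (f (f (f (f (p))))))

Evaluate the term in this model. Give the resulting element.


value = 2

  p = 0
  (f (p)) = f(0,) = 2
  (f (f (p))) = f(2,) = 2
  (f (f (f (p)))) = f(2,) = 2
  (f (f (f (f (p))))) = f(2,) = 2
  (f (f (f (f (f (p)))))) = f(2,) = 2


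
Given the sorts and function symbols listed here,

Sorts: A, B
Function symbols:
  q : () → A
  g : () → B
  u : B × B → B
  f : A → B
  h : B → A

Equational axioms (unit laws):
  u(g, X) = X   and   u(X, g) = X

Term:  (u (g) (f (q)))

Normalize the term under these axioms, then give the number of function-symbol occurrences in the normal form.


1. (u (g) (f (q)))  →  (f (q))
normal form: (f (q))

size = 2


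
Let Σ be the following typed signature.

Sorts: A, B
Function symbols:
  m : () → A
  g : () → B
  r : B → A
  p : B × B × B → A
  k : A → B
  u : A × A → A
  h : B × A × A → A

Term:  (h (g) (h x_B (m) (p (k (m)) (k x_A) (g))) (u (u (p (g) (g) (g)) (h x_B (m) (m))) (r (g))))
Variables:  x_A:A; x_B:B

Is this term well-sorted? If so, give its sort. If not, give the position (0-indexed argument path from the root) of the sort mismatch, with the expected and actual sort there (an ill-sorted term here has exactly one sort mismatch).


  (g) : B
    x_B : B
    (m) : A
        (m) : A
      (k (m)) : B
        x_A : A
      (k x_A) : B
      (g) : B
    (p (k (m)) (k x_A) (g)) : A
  (h x_B (m) (p (k (m)) (k x_A) (g))) : A
        (g) : B
        (g) : B
        (g) : B
      (p (g) (g) (g)) : A
        x_B : B
        (m) : A
        (m) : A
      (h x_B (m) (m)) : A
    (u (p (g) (g) (g)) (h x_B (m) (m))) : A
      (g) : B
    (r (g)) : A
  (u (u (p (g) (g) (g)) (h x_B (m) (m))) (r (g))) : A
(h (g) (h x_B (m) (p (k (m)) (k x_A) (g))) (u (u (p (g) (g) (g)) (h x_B (m) (m))) (r (g)))) : A

well-sorted; sort = A


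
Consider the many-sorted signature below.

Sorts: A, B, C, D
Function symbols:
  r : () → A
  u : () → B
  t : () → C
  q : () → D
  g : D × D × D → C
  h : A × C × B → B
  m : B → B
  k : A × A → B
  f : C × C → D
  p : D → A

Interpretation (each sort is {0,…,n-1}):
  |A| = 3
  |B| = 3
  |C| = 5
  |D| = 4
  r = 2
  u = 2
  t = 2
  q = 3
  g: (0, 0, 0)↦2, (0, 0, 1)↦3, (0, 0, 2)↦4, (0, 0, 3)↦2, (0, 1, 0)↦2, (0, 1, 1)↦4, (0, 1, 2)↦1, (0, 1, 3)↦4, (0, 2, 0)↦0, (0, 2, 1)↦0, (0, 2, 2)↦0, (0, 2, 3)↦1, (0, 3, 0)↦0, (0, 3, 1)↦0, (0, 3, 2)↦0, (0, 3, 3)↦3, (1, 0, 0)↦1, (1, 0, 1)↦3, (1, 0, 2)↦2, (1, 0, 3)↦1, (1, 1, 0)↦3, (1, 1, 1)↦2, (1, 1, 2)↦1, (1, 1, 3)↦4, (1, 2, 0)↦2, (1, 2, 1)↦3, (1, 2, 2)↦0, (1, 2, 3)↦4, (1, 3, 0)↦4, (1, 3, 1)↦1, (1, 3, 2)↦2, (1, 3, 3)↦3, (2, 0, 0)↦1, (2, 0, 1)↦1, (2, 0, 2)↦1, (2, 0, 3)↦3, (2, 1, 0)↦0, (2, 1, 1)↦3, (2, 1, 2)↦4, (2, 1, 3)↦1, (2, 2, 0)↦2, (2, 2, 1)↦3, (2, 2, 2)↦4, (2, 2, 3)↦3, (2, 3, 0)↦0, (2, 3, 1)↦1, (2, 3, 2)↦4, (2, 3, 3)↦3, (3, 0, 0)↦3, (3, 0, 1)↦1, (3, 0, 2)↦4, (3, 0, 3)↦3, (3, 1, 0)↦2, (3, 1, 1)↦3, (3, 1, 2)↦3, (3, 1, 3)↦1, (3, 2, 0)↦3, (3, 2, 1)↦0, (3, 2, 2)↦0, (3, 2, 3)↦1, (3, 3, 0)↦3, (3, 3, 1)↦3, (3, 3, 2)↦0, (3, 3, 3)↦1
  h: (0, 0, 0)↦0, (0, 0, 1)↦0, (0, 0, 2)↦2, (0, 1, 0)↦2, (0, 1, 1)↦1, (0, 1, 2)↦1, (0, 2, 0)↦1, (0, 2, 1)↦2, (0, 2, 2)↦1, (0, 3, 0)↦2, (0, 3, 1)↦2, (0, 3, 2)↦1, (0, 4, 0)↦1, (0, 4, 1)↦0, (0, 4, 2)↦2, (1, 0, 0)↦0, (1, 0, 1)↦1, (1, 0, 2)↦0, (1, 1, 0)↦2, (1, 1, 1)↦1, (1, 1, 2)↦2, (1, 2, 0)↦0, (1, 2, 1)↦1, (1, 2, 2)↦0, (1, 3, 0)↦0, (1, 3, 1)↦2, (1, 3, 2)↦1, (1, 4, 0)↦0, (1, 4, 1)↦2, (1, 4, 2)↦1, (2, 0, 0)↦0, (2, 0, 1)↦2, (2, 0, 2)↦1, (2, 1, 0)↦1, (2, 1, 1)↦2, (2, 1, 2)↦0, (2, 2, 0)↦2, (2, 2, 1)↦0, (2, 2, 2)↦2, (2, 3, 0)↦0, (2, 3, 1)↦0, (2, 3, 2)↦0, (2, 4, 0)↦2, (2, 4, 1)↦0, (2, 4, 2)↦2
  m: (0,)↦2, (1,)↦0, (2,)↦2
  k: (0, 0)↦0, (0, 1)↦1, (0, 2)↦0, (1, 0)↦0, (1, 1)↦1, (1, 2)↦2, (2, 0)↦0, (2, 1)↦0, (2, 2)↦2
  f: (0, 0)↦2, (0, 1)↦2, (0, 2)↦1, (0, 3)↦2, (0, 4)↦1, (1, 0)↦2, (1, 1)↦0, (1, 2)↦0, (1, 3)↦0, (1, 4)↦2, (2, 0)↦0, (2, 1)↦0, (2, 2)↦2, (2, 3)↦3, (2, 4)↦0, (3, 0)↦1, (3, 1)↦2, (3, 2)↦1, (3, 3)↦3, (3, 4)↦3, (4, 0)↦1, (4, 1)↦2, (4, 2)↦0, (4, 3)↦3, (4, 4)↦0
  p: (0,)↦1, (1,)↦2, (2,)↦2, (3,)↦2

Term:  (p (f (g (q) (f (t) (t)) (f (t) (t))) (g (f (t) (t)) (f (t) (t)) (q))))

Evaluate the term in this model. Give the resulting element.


value = 2

  q = 3
  t = 2
  t = 2
  (f (t) (t)) = f(2, 2) = 2
  t = 2
  t = 2
  (f (t) (t)) = f(2, 2) = 2
  (g (q) (f (t) (t)) (f (t) (t))) = g(3, 2, 2) = 0
  t = 2
  t = 2
  (f (t) (t)) = f(2, 2) = 2
  t = 2
  t = 2
  (f (t) (t)) = f(2, 2) = 2
  q = 3
  (g (f (t) (t)) (f (t) (t)) (q)) = g(2, 2, 3) = 3
  (f (g (q) (f (t) (t)) (f (t) (t))) (g (f (t) (t)) (f (t) (t)) (q))) = f(0, 3) = 2
  (p (f (g (q) (f (t) (t)) (f (t) (t))) (g (f (t) (t)) (f (t) (t)) (q)))) = p(2,) = 2


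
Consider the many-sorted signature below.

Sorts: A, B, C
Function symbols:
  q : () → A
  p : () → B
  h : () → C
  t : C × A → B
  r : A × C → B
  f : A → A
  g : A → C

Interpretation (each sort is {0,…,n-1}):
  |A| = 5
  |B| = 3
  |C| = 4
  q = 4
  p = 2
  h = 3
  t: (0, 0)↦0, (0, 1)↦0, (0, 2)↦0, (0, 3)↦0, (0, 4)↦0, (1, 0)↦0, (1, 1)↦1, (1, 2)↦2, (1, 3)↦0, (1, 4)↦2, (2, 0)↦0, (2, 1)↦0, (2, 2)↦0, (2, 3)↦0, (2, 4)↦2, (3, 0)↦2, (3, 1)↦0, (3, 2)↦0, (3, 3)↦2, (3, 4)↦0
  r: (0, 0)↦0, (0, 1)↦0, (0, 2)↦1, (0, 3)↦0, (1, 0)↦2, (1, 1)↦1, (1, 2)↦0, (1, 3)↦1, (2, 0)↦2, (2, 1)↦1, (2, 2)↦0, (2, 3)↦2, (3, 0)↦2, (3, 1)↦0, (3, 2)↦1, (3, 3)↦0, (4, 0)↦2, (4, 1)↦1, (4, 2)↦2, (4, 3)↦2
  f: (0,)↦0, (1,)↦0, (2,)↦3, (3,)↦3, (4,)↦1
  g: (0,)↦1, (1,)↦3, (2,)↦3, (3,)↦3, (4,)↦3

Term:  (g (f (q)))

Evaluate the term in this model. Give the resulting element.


value = 3

  q = 4
  (f (q)) = f(4,) = 1
  (g (f (q))) = g(1,) = 3


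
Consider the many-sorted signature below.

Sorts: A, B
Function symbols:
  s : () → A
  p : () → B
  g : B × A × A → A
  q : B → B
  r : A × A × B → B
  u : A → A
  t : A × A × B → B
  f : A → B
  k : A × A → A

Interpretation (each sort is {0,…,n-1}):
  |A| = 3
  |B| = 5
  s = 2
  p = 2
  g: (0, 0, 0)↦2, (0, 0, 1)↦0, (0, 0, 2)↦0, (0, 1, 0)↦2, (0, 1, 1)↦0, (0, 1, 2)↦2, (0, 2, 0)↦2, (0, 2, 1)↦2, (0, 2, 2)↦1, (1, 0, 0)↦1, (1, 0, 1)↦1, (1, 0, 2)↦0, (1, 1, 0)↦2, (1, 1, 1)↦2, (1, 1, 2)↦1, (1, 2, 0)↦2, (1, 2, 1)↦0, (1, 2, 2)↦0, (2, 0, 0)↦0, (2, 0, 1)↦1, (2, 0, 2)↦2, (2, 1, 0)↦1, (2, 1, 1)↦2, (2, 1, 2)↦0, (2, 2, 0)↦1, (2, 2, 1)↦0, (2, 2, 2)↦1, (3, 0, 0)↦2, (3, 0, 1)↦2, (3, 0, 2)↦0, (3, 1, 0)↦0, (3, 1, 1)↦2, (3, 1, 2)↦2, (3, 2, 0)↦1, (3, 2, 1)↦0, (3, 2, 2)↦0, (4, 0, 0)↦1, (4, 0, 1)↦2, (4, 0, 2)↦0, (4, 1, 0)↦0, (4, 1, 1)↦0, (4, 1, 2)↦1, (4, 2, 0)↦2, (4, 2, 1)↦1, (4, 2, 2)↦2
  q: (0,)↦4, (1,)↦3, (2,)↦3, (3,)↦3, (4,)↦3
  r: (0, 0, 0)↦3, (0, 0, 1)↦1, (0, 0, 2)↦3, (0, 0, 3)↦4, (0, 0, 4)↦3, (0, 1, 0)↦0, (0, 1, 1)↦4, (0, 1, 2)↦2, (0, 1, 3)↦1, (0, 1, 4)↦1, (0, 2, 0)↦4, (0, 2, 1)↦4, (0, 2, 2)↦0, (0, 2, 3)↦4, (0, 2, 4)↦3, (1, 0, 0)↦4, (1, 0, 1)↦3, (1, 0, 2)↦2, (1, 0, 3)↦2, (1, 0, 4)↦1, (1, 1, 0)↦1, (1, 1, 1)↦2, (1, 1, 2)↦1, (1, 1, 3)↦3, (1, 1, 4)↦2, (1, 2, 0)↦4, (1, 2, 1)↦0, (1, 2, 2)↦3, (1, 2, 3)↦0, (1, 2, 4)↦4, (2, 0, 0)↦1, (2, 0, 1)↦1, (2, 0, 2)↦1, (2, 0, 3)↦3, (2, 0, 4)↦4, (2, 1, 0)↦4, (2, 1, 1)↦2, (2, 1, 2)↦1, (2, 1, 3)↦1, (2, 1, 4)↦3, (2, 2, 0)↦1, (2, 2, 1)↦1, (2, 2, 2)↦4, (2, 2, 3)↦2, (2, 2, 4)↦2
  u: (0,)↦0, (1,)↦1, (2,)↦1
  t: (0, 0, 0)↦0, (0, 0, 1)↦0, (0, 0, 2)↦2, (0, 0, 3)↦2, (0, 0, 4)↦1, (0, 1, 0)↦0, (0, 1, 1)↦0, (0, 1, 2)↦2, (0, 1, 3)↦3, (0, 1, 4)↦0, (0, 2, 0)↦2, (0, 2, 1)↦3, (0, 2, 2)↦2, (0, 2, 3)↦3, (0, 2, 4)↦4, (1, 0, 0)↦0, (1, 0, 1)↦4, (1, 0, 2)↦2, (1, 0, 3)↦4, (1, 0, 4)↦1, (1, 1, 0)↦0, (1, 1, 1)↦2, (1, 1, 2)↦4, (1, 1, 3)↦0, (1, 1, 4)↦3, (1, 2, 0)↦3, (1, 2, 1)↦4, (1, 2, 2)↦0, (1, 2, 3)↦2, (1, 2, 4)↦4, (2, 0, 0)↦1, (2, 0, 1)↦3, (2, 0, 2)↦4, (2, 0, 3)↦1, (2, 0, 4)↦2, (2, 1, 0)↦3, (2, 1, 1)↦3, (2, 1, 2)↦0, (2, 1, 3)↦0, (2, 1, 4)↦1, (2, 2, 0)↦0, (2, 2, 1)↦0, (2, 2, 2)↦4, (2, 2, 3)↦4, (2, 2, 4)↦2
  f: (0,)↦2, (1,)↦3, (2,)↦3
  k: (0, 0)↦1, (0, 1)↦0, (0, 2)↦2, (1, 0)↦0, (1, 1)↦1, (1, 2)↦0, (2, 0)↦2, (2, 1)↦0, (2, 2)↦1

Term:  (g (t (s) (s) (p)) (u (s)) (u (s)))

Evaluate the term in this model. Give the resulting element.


  s = 2
  s = 2
  p = 2
  (t (s) (s) (p)) = t(2, 2, 2) = 4
  s = 2
  (u (s)) = u(2,) = 1
  s = 2
  (u (s)) = u(2,) = 1
  (g (t (s) (s) (p)) (u (s)) (u (s))) = g(4, 1, 1) = 0

value = 0


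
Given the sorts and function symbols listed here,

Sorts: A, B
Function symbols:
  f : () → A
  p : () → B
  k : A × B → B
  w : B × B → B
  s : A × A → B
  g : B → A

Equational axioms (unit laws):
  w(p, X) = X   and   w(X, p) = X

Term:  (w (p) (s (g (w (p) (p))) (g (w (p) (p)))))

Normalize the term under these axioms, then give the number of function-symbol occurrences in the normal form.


size = 5

1. (w (p) (s (g (w (p) (p))) (g (w (p) (p)))))  →  (s (g (w (p) (p))) (g (w (p) (p))))
2. (s (g (w (p) (p))) (g (w (p) (p))))  →  (s (g (p)) (g (w (p) (p))))
3. (s (g (p)) (g (w (p) (p))))  →  (s (g (p)) (g (p)))
normal form: (s (g (p)) (g (p)))


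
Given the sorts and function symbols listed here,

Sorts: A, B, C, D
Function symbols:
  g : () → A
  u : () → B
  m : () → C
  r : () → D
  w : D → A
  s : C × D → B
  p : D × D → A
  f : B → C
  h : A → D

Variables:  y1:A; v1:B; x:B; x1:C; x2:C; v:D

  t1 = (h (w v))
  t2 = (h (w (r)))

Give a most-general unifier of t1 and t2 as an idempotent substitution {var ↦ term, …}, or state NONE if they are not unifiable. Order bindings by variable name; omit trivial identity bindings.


{v ↦ (r)}


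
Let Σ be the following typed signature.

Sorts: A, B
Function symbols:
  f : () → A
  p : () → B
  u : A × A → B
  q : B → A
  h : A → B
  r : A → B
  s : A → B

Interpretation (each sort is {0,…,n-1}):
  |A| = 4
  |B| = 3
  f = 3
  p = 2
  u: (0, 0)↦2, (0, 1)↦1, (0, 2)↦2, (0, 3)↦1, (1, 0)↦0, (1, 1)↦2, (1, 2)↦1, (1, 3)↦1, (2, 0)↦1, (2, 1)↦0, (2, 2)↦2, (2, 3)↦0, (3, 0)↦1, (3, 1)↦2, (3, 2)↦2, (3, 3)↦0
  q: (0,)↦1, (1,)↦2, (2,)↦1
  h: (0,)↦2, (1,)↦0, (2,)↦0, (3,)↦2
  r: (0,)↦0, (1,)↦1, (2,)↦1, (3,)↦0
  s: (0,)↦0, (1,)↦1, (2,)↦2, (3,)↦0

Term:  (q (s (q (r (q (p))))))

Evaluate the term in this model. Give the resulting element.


value = 1

  p = 2
  (q (p)) = q(2,) = 1
  (r (q (p))) = r(1,) = 1
  (q (r (q (p)))) = q(1,) = 2
  (s (q (r (q (p))))) = s(2,) = 2
  (q (s (q (r (q (p)))))) = q(2,) = 1


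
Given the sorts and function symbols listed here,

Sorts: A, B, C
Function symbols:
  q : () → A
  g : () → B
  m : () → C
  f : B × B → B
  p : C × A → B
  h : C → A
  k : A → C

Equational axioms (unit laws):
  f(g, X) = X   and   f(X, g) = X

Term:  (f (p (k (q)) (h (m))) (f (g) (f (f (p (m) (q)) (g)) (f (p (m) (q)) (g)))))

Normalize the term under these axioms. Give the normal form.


1. (f (p (k (q)) (h (m))) (f (g) (f (f (p (m) (q)) (g)) (f (p (m) (q)) (g)))))  →  (f (p (k (q)) (h (m))) (f (f (p (m) (q)) (g)) (f (p (m) (q)) (g))))
2. (f (p (k (q)) (h (m))) (f (f (p (m) (q)) (g)) (f (p (m) (q)) (g))))  →  (f (p (k (q)) (h (m))) (f (p (m) (q)) (f (p (m) (q)) (g))))
3. (f (p (k (q)) (h (m))) (f (p (m) (q)) (f (p (m) (q)) (g))))  →  (f (p (k (q)) (h (m))) (f (p (m) (q)) (p (m) (q))))

normal form = (f (p (k (q)) (h (m))) (f (p (m) (q)) (p (m) (q))))


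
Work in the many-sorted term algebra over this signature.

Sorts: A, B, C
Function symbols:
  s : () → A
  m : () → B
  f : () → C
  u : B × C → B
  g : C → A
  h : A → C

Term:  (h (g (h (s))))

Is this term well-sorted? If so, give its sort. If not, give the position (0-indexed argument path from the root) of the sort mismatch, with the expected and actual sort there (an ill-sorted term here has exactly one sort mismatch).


well-sorted; sort = C

      (s) : A
    (h (s)) : C
  (g (h (s))) : A
(h (g (h (s)))) : C


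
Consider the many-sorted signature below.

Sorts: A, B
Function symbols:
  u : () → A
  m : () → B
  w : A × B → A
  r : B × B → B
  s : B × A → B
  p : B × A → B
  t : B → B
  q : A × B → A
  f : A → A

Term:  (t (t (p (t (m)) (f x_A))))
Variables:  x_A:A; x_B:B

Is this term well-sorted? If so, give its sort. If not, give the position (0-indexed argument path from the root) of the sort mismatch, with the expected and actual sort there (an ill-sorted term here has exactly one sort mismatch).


well-sorted; sort = B

        (m) : B
      (t (m)) : B
        x_A : A
      (f x_A) : A
    (p (t (m)) (f x_A)) : B
  (t (p (t (m)) (f x_A))) : B
(t (t (p (t (m)) (f x_A)))) : B


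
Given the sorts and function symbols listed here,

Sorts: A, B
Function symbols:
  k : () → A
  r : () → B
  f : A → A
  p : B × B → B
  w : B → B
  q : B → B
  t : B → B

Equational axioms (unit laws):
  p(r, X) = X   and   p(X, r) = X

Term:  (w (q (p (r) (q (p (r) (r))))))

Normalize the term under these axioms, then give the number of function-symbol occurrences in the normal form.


1. (w (q (p (r) (q (p (r) (r))))))  →  (w (q (q (p (r) (r)))))
2. (w (q (q (p (r) (r)))))  →  (w (q (q (r))))
normal form: (w (q (q (r))))

size = 4


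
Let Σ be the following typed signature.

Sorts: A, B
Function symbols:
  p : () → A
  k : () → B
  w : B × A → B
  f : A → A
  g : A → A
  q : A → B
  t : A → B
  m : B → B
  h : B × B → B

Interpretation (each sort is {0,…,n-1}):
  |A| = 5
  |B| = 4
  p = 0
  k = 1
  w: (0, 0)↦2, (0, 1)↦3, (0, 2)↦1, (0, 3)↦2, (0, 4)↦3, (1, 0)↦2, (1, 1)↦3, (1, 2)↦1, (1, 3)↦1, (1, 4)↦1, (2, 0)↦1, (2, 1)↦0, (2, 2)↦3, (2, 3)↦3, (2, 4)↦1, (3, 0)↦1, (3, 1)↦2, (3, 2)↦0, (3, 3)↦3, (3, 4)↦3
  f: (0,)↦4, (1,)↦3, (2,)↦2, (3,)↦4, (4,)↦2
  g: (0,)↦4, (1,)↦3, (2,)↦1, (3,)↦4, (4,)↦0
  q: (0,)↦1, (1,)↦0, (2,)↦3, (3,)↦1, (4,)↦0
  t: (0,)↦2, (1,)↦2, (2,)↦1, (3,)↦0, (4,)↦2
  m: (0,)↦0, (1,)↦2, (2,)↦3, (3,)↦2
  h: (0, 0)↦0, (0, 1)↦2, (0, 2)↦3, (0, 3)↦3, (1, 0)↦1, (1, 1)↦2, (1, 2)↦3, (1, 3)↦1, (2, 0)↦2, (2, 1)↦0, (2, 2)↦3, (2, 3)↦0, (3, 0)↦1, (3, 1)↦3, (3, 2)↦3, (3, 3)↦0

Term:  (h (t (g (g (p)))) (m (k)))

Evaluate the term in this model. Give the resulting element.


value = 3

  p = 0
  (g (p)) = g(0,) = 4
  (g (g (p))) = g(4,) = 0
  (t (g (g (p)))) = t(0,) = 2
  k = 1
  (m (k)) = m(1,) = 2
  (h (t (g (g (p)))) (m (k))) = h(2, 2) = 3
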